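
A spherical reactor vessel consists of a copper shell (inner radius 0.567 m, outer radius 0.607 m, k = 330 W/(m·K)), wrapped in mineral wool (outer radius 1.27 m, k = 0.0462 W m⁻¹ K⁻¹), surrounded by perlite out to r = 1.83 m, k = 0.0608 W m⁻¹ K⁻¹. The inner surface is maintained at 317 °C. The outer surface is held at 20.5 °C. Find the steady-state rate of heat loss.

Treat each layer as a resistance in series:
  R_copper = (1/0.567 − 1/0.607)/(4πk) = 0.1162/(4π·330) = 2.803×10^-5 K/W
  R_mineral wool = (1/0.607 − 1/1.27)/(4πk) = 0.8600/(4π·0.0462) = 1.481 K/W
  R_perlite = (1/1.27 − 1/1.83)/(4πk) = 0.2410/(4π·0.0608) = 0.3154 K/W
ΣR = 2.803×10^-5 + 1.481 + 0.3154 = 1.796 K/W
Q = ΔT/ΣR = (317 °C − 20.5 °C)/1.796 = 165 W

Q = 165 W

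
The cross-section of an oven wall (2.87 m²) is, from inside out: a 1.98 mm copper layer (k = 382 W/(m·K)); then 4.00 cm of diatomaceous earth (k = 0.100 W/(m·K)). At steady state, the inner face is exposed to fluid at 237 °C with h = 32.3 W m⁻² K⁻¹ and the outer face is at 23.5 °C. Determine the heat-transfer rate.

Treat each layer as a resistance in series:
  R_conv,in = 1/(hA) = 1/(32.3·2.87) = 0.01079 K/W
  R_copper = L/(kA) = 0.00198/(382·2.87) = 1.806×10^-6 K/W
  R_diatomaceous earth = L/(kA) = 0.0400/(0.100·2.87) = 0.1394 K/W
ΣR = 0.01079 + 1.806×10^-6 + 0.1394 = 0.1502 K/W
Q = ΔT/ΣR = (237 °C − 23.5 °C)/0.1502 = 1420 W

Q = 1420 W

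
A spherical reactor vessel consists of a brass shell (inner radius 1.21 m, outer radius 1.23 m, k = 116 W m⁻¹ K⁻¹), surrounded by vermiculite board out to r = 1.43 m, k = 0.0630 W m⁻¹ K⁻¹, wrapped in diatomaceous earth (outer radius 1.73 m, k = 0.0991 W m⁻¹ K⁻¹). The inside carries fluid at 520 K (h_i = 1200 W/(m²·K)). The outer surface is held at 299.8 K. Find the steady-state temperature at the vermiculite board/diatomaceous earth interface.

Treat each layer as a resistance in series:
  R_conv,in = 1/(4πr²h) = 1/(4π·1.21²·1200) = 4.529×10^-5 K/W
  R_brass = (1/1.21 − 1/1.23)/(4πk) = 0.01344/(4π·116) = 9.219×10^-6 K/W
  R_vermiculite board = (1/1.23 − 1/1.43)/(4πk) = 0.1137/(4π·0.0630) = 0.1436 K/W
  R_diatomaceous earth = (1/1.43 − 1/1.73)/(4πk) = 0.1213/(4π·0.0991) = 0.09738 K/W
ΣR = 4.529×10^-5 + 9.219×10^-6 + 0.1436 + 0.09738 = 0.2410 K/W
Q = ΔT/ΣR = (520 K − 299.8 K)/0.2410 = 913.7 W
From the inner boundary to the vermiculite board/diatomaceous earth interface, ΣR_partial = 0.1437 K/W.
T_interface = T_in − Q·ΣR_partial = 520 K − (913.7)(0.1437) = 389 K

T = 389 K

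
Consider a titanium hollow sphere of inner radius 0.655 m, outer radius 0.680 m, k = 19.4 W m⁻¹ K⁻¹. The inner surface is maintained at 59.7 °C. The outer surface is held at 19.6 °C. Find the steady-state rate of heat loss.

Q = 1.74×10^5 W

Q = 4πk·ΔT/(1/r₁ − 1/r₂) = 4π × 19.4 × 40.1 / (1/0.655 − 1/0.680) = 1.74×10^5 W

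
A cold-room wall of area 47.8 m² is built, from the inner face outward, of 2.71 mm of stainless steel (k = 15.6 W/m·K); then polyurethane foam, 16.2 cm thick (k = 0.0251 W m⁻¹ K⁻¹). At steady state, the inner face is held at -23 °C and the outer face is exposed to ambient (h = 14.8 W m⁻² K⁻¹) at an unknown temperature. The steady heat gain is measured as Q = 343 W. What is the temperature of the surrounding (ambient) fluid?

T_out = 23.8 °C

Series resistances:
  R_stainless steel = L/(kA) = 0.00271/(15.6·47.8) = 3.634×10^-6 K/W
  R_polyurethane foam = L/(kA) = 0.162/(0.0251·47.8) = 0.1350 K/W
  R_conv,out = 1/(hA) = 1/(14.8·47.8) = 0.001414 K/W
ΣR = 0.1364 K/W
ΔT = Q·ΣR = 343 × 0.1364 = 46.79 K
Heat flows inward, so T_out = T_in + ΔT = -23 + 46.79 = 23.8 °C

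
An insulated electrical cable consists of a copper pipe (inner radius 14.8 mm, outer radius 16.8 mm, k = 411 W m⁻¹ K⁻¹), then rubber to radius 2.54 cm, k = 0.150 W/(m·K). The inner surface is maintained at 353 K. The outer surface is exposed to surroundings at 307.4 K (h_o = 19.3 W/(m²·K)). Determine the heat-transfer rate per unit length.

Q' = 59.7 W/m

Series thermal resistances, inner to outer:
  R'_copper = ln(0.0168/0.0148)/(2πk) = 0.1268/(2π·411) = 4.908×10^-5 m·K/W
  R'_rubber = ln(0.0254/0.0168)/(2πk) = 0.4134/(2π·0.150) = 0.4386 m·K/W
  R'_conv,out = 1/(2πr h) = 1/(2π·0.0254·19.3) = 0.3247 m·K/W
ΣR = 4.908×10^-5 + 0.4386 + 0.3247 = 0.7633 m·K/W
Q' = ΔT/ΣR = (353 K − 307.4 K)/0.7633 = 59.7 W/m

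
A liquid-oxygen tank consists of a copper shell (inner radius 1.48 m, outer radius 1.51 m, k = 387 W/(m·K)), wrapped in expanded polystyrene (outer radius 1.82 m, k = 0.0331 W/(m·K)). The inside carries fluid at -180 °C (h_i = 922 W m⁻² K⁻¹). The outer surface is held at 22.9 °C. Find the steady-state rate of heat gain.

Q = 748 W

Treat each layer as a resistance in series:
  R_conv,in = 1/(4πr²h) = 1/(4π·1.48²·922) = 3.940×10^-5 K/W
  R_copper = (1/1.48 − 1/1.51)/(4πk) = 0.01342/(4π·387) = 2.760×10^-6 K/W
  R_expanded polystyrene = (1/1.51 − 1/1.82)/(4πk) = 0.1128/(4π·0.0331) = 0.2712 K/W
ΣR = 3.940×10^-5 + 2.760×10^-6 + 0.2712 = 0.2712 K/W
Q = ΔT/ΣR = (-180 °C − 22.9 °C)/0.2712 = -748 W
(Negative Q ⇒ heat flows inward; heat gain = 748 W.)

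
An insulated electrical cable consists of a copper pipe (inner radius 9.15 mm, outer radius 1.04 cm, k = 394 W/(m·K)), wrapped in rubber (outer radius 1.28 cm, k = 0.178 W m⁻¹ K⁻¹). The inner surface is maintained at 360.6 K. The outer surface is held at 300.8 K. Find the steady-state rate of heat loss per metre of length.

Treat each layer as a resistance in series:
  R'_copper = ln(0.0104/0.00915)/(2πk) = 0.1281/(2π·394) = 5.173×10^-5 m·K/W
  R'_rubber = ln(0.0128/0.0104)/(2πk) = 0.2076/(2π·0.178) = 0.1857 m·K/W
ΣR = 5.173×10^-5 + 0.1857 = 0.1858 m·K/W
Q' = ΔT/ΣR = (360.6 K − 300.8 K)/0.1858 = 322 W/m

Q' = 322 W/m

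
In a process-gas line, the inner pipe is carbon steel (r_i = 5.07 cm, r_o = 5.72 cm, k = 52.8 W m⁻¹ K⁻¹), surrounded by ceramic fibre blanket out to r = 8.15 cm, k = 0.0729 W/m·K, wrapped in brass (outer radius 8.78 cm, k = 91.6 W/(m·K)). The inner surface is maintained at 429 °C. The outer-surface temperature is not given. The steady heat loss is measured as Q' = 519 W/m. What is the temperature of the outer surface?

T_out = 27.6 °C

Series resistances:
  R'_carbon steel = ln(0.0572/0.0507)/(2πk) = 0.1206/(2π·52.8) = 3.636×10^-4 m·K/W
  R'_ceramic fibre blanket = ln(0.0815/0.0572)/(2πk) = 0.3540/(2π·0.0729) = 0.7730 m·K/W
  R'_brass = ln(0.0878/0.0815)/(2πk) = 0.07446/(2π·91.6) = 1.294×10^-4 m·K/W
ΣR = 0.7735 m·K/W
ΔT = Q'·ΣR = 519 × 0.7735 = 401.4 K
Heat flows outward, so T_out = T_in − ΔT = 429 − 401.4 = 27.6 °C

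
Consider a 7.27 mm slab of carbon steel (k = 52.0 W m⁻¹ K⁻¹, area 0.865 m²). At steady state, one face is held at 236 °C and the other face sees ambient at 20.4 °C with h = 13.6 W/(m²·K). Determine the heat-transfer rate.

Q = 2.53 kW

Resistance network (inner→outer):
  R_carbon steel = L/(kA) = 0.00727/(52.0·0.865) = 1.616×10^-4 K/W
  R_conv,out = 1/(hA) = 1/(13.6·0.865) = 0.08501 K/W
ΣR = 1.616×10^-4 + 0.08501 = 0.08517 K/W
Q = ΔT/ΣR = (236 °C − 20.4 °C)/0.08517 = 2530 W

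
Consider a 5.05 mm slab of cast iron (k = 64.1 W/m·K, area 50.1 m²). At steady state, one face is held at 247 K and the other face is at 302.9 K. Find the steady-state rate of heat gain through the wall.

Q = kA·ΔT/L = 64.1 × 50.1 × |247 K − 302.9 K| / 0.00505 = 3.55×10^7 W

Q = 35500 kW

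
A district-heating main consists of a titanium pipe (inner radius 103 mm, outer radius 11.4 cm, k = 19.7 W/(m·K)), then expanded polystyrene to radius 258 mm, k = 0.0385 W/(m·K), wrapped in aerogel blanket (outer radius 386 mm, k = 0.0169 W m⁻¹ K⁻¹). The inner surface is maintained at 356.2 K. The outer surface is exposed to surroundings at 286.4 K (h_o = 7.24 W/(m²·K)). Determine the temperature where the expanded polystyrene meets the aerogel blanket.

T = 323.6 K

Series thermal resistances, inner to outer:
  R'_titanium = ln(0.114/0.103)/(2πk) = 0.1015/(2π·19.7) = 8.198×10^-4 m·K/W
  R'_expanded polystyrene = ln(0.258/0.114)/(2πk) = 0.8168/(2π·0.0385) = 3.376 m·K/W
  R'_aerogel blanket = ln(0.386/0.258)/(2πk) = 0.4029/(2π·0.0169) = 3.794 m·K/W
  R'_conv,out = 1/(2πr h) = 1/(2π·0.386·7.24) = 0.05695 m·K/W
ΣR = 8.198×10^-4 + 3.376 + 3.794 + 0.05695 = 7.228 m·K/W
Q' = ΔT/ΣR = (356.2 K − 286.4 K)/7.228 = 9.657 W/m
From the inner boundary to the expanded polystyrene/aerogel blanket interface, ΣR_partial = 3.377 m·K/W.
T_interface = T_in − Q'·ΣR_partial = 356.2 K − (9.657)(3.377) = 323.6 K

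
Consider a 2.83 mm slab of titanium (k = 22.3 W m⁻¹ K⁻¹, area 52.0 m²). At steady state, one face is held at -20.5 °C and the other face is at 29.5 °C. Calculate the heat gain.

Q = kA·ΔT/L = 22.3 × 52.0 × |-20.5 °C − 29.5 °C| / 0.00283 = 2.05×10^7 W

Q = 20500 kW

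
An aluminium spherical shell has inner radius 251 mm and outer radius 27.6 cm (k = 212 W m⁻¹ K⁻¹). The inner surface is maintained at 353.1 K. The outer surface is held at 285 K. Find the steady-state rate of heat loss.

Q = 503 kW

Q = 4πk·ΔT/(1/r₁ − 1/r₂) = 4π × 212 × 68.1 / (1/0.251 − 1/0.276) = 5.03×10^5 W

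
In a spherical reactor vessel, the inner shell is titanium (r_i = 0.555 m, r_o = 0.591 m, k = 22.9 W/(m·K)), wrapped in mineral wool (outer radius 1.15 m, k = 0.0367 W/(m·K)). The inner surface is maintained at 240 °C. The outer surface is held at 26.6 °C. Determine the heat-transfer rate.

Q = 120 W

Treat each layer as a resistance in series:
  R_titanium = (1/0.555 − 1/0.591)/(4πk) = 0.1098/(4π·22.9) = 3.814×10^-4 K/W
  R_mineral wool = (1/0.591 − 1/1.15)/(4πk) = 0.8225/(4π·0.0367) = 1.783 K/W
ΣR = 3.814×10^-4 + 1.783 = 1.783 K/W
Q = ΔT/ΣR = (240 °C − 26.6 °C)/1.783 = 120 W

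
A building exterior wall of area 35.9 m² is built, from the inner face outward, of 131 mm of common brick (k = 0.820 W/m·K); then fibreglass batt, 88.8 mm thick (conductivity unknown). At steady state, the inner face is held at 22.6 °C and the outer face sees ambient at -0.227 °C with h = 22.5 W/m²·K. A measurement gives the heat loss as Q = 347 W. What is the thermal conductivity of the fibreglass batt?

k = 0.0412 W/m·K

ΣR = ΔT/Q = |22.6 − -0.227|/347 = 0.06578 K/W
Known resistances:
  R_common brick = L/(kA) = 0.131/(0.820·35.9) = 0.004450 K/W
  R_conv,out = 1/(hA) = 1/(22.5·35.9) = 0.001238 K/W
R_fibreglass batt = ΣR − ΣR_known = 0.06578 − 0.005688 = 0.06009 K/W
L/(kA) = 0.06009 ⇒ k = 0.0888/(0.06009·35.9) = 0.0412 W/m·K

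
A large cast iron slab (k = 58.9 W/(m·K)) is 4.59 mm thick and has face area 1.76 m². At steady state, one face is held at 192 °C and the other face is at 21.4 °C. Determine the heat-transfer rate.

Q = kA·ΔT/L = 58.9 × 1.76 × |192 °C − 21.4 °C| / 0.00459 = 3.85×10^6 W

Q = 3850 kW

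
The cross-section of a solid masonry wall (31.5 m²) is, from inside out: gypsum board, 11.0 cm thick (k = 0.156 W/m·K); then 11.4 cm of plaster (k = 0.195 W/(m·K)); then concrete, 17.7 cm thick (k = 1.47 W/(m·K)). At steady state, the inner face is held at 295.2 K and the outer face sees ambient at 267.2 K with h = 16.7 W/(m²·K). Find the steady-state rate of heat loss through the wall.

Q = 600 W

Resistance network (inner→outer):
  R_gypsum board = L/(kA) = 0.110/(0.156·31.5) = 0.02239 K/W
  R_plaster = L/(kA) = 0.114/(0.195·31.5) = 0.01856 K/W
  R_concrete = L/(kA) = 0.177/(1.47·31.5) = 0.003822 K/W
  R_conv,out = 1/(hA) = 1/(16.7·31.5) = 0.001901 K/W
ΣR = 0.02239 + 0.01856 + 0.003822 + 0.001901 = 0.04667 K/W
Q = ΔT/ΣR = (295.2 K − 267.2 K)/0.04667 = 600 W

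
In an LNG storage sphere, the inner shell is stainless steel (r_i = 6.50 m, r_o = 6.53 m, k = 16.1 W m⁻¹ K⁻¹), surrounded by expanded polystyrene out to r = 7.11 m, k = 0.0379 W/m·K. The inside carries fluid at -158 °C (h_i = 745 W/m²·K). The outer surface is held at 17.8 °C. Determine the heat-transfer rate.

Series thermal resistances, inner to outer:
  R_conv,in = 1/(4πr²h) = 1/(4π·6.50²·745) = 2.528×10^-6 K/W
  R_stainless steel = (1/6.50 − 1/6.53)/(4πk) = 7.068×10^-4/(4π·16.1) = 3.493×10^-6 K/W
  R_expanded polystyrene = (1/6.53 − 1/7.11)/(4πk) = 0.01249/(4π·0.0379) = 0.02623 K/W
ΣR = 2.528×10^-6 + 3.493×10^-6 + 0.02623 = 0.02624 K/W
Q = ΔT/ΣR = (-158 °C − 17.8 °C)/0.02624 = -6700 W
(Negative Q ⇒ heat flows inward; heat gain = 6700 W.)

Q = 6700 W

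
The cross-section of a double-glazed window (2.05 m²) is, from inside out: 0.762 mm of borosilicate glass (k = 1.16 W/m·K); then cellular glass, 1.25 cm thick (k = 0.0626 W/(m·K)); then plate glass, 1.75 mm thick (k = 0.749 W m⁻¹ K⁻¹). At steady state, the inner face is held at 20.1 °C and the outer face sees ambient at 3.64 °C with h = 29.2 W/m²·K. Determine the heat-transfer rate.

Series thermal resistances, inner to outer:
  R_borosilicate glass = L/(kA) = 7.62×10^-4/(1.16·2.05) = 3.204×10^-4 K/W
  R_cellular glass = L/(kA) = 0.0125/(0.0626·2.05) = 0.09741 K/W
  R_plate glass = L/(kA) = 0.00175/(0.749·2.05) = 0.001140 K/W
  R_conv,out = 1/(hA) = 1/(29.2·2.05) = 0.01671 K/W
ΣR = 3.204×10^-4 + 0.09741 + 0.001140 + 0.01671 = 0.1156 K/W
Q = ΔT/ΣR = (20.1 °C − 3.64 °C)/0.1156 = 142 W

Q = 142 W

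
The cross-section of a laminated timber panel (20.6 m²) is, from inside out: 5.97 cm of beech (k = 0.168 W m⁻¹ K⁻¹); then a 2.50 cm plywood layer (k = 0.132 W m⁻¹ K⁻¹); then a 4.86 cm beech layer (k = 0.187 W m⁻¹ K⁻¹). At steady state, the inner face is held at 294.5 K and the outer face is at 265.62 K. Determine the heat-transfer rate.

Q = 739 W

Treat each layer as a resistance in series:
  R_beech = L/(kA) = 0.0597/(0.168·20.6) = 0.01725 K/W
  R_plywood = L/(kA) = 0.0250/(0.132·20.6) = 0.009194 K/W
  R_beech = L/(kA) = 0.0486/(0.187·20.6) = 0.01262 K/W
ΣR = 0.01725 + 0.009194 + 0.01262 = 0.03906 K/W
Q = ΔT/ΣR = (294.5 K − 265.62 K)/0.03906 = 739 W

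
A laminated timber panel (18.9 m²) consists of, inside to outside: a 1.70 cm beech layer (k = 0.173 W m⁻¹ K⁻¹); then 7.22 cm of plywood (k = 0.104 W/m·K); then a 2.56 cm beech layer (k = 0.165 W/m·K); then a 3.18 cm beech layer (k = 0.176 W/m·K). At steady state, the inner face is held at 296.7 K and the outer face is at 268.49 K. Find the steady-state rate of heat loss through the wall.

Treat each layer as a resistance in series:
  R_beech = L/(kA) = 0.0170/(0.173·18.9) = 0.005199 K/W
  R_plywood = L/(kA) = 0.0722/(0.104·18.9) = 0.03673 K/W
  R_beech = L/(kA) = 0.0256/(0.165·18.9) = 0.008209 K/W
  R_beech = L/(kA) = 0.0318/(0.176·18.9) = 0.009560 K/W
ΣR = 0.005199 + 0.03673 + 0.008209 + 0.009560 = 0.05970 K/W
Q = ΔT/ΣR = (296.7 K − 268.49 K)/0.05970 = 473 W

Q = 473 W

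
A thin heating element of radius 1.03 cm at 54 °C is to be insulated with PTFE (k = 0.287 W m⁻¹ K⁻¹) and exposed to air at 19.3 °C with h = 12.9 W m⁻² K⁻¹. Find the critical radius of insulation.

For a cylinder, r_cr = k_ins/h = 0.287/12.9 = 0.0222 m = 2.22 cm

r_cr = 2.22 cm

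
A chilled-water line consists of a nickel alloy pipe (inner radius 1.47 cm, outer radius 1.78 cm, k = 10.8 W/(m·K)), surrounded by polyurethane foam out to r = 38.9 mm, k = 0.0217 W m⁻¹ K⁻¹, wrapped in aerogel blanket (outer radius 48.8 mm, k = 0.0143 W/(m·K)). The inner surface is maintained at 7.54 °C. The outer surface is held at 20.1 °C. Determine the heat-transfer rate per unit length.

Q' = 1.52 W/m

Treat each layer as a resistance in series:
  R'_nickel alloy = ln(0.0178/0.0147)/(2πk) = 0.1914/(2π·10.8) = 0.002820 m·K/W
  R'_polyurethane foam = ln(0.0389/0.0178)/(2πk) = 0.7818/(2π·0.0217) = 5.734 m·K/W
  R'_aerogel blanket = ln(0.0488/0.0389)/(2πk) = 0.2267/(2π·0.0143) = 2.524 m·K/W
ΣR = 0.002820 + 5.734 + 2.524 = 8.261 m·K/W
Q' = ΔT/ΣR = (7.54 °C − 20.1 °C)/8.261 = -1.52 W/m
(Negative Q' ⇒ heat flows inward; heat gain = 1.52 W/m.)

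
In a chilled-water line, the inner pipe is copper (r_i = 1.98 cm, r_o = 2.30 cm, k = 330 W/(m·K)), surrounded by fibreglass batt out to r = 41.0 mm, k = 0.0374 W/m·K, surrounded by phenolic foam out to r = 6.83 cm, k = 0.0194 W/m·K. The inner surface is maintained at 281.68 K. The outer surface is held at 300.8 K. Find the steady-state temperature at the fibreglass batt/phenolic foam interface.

Series thermal resistances, inner to outer:
  R'_copper = ln(0.0230/0.0198)/(2πk) = 0.1498/(2π·330) = 7.225×10^-5 m·K/W
  R'_fibreglass batt = ln(0.0410/0.0230)/(2πk) = 0.5781/(2π·0.0374) = 2.460 m·K/W
  R'_phenolic foam = ln(0.0683/0.0410)/(2πk) = 0.5103/(2π·0.0194) = 4.187 m·K/W
ΣR = 7.225×10^-5 + 2.460 + 4.187 = 6.647 m·K/W
Q' = ΔT/ΣR = (281.68 K − 300.8 K)/6.647 = -2.876 W/m
From the inner boundary to the fibreglass batt/phenolic foam interface, ΣR_partial = 2.460 m·K/W.
T_interface = T_in − Q'·ΣR_partial = 281.68 K − (-2.876)(2.460) = 288.8 K

T = 288.8 K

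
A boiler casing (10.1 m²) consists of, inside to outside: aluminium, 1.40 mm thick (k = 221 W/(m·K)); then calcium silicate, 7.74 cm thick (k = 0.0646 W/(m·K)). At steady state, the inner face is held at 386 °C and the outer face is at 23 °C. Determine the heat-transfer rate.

Resistance network (inner→outer):
  R_aluminium = L/(kA) = 0.00140/(221·10.1) = 6.272×10^-7 K/W
  R_calcium silicate = L/(kA) = 0.0774/(0.0646·10.1) = 0.1186 K/W
ΣR = 6.272×10^-7 + 0.1186 = 0.1186 K/W
Q = ΔT/ΣR = (386 °C − 23 °C)/0.1186 = 3060 W

Q = 3.06 kW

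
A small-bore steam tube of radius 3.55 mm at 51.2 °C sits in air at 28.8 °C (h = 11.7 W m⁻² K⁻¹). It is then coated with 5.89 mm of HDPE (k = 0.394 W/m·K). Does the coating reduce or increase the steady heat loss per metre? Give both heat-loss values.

Critical radius for a cylinder: r_cr = k/h = 0.0337 m = 3.37 cm.
Outer radius after coating: r₂ = 0.00355 + 0.00589 = 0.00944 m.
Since r₁ < r_cr and r₂ ≤ r_cr, the coating moves toward the maximum at r_cr — heat loss rises.
Bare: R = 1/(2πr₁h) = 3.832 m·K/W; Q = 22.4/3.832 = 5.85 W/m.
Coated: R = R_cond + R_conv = 1.836 m·K/W; Q = 22.4/1.836 = 12.2 W/m.

increases: 5.85 → 12.2 W/m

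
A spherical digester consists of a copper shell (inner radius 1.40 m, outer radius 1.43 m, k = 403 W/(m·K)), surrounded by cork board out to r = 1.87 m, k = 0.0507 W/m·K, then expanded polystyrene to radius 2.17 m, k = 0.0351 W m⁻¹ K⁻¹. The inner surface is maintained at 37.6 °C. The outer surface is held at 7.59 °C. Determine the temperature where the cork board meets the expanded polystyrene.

T = 19.4 °C

Treat each layer as a resistance in series:
  R_copper = (1/1.40 − 1/1.43)/(4πk) = 0.01499/(4π·403) = 2.959×10^-6 K/W
  R_cork board = (1/1.43 − 1/1.87)/(4πk) = 0.1645/(4π·0.0507) = 0.2583 K/W
  R_expanded polystyrene = (1/1.87 − 1/2.17)/(4πk) = 0.07393/(4π·0.0351) = 0.1676 K/W
ΣR = 2.959×10^-6 + 0.2583 + 0.1676 = 0.4259 K/W
Q = ΔT/ΣR = (37.6 °C − 7.59 °C)/0.4259 = 70.46 W
From the inner boundary to the cork board/expanded polystyrene interface, ΣR_partial = 0.2583 K/W.
T_interface = T_in − Q·ΣR_partial = 37.6 °C − (70.46)(0.2583) = 19.4 °C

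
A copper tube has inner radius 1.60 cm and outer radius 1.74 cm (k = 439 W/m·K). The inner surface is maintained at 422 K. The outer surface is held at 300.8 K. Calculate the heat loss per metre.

Q' = 2πk·ΔT/ln(r₂/r₁) = 2π × 439 × 121.2 / ln(0.0174/0.0160) = 3.99×10^6 W/m

Q' = 3990 kW/m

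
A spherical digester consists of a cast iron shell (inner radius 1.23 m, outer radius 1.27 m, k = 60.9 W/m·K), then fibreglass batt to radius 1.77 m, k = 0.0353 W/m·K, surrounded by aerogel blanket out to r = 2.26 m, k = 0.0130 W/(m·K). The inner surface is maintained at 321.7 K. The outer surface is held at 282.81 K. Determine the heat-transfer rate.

Series thermal resistances, inner to outer:
  R_cast iron = (1/1.23 − 1/1.27)/(4πk) = 0.02561/(4π·60.9) = 3.346×10^-5 K/W
  R_fibreglass batt = (1/1.27 − 1/1.77)/(4πk) = 0.2224/(4π·0.0353) = 0.5014 K/W
  R_aerogel blanket = (1/1.77 − 1/2.26)/(4πk) = 0.1225/(4π·0.0130) = 0.7498 K/W
ΣR = 3.346×10^-5 + 0.5014 + 0.7498 = 1.251 K/W
Q = ΔT/ΣR = (321.7 K − 282.81 K)/1.251 = 31.1 W

Q = 31.1 W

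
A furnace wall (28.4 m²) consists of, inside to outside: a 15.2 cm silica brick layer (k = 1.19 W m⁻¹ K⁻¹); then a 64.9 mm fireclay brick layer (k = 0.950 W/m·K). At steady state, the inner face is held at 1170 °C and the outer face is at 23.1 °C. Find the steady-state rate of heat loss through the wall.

Q = 1.66×10^5 W

Resistance network (inner→outer):
  R_silica brick = L/(kA) = 0.152/(1.19·28.4) = 0.004498 K/W
  R_fireclay brick = L/(kA) = 0.0649/(0.950·28.4) = 0.002405 K/W
ΣR = 0.004498 + 0.002405 = 0.006903 K/W
Q = ΔT/ΣR = (1170 °C − 23.1 °C)/0.006903 = 1.66×10^5 W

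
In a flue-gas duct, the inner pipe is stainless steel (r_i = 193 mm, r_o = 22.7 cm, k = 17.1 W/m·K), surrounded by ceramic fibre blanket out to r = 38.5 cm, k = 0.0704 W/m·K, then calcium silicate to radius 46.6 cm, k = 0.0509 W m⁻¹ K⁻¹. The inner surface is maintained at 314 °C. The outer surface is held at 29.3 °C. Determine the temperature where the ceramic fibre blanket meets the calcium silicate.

T = 124 °C

Resistance network (inner→outer):
  R'_stainless steel = ln(0.227/0.193)/(2πk) = 0.1623/(2π·17.1) = 0.001510 m·K/W
  R'_ceramic fibre blanket = ln(0.385/0.227)/(2πk) = 0.5283/(2π·0.0704) = 1.194 m·K/W
  R'_calcium silicate = ln(0.466/0.385)/(2πk) = 0.1909/(2π·0.0509) = 0.5970 m·K/W
ΣR = 0.001510 + 1.194 + 0.5970 = 1.793 m·K/W
Q' = ΔT/ΣR = (314 °C − 29.3 °C)/1.793 = 158.8 W/m
From the inner boundary to the ceramic fibre blanket/calcium silicate interface, ΣR_partial = 1.196 m·K/W.
T_interface = T_in − Q'·ΣR_partial = 314 °C − (158.8)(1.196) = 124 °C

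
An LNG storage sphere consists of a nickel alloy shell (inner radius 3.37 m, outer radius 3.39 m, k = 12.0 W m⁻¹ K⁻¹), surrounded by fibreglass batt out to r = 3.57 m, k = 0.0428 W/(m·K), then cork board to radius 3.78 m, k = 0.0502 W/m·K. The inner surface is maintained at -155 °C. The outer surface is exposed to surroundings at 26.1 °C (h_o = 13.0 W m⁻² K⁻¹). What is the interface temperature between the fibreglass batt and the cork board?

T = -60.0 °C

Resistance network (inner→outer):
  R_nickel alloy = (1/3.37 − 1/3.39)/(4πk) = 0.001751/(4π·12.0) = 1.161×10^-5 K/W
  R_fibreglass batt = (1/3.39 − 1/3.57)/(4πk) = 0.01487/(4π·0.0428) = 0.02765 K/W
  R_cork board = (1/3.57 − 1/3.78)/(4πk) = 0.01556/(4π·0.0502) = 0.02467 K/W
  R_conv,out = 1/(4πr²h) = 1/(4π·3.78²·13.0) = 4.284×10^-4 K/W
ΣR = 1.161×10^-5 + 0.02765 + 0.02467 + 4.284×10^-4 = 0.05276 K/W
Q = ΔT/ΣR = (-155 °C − 26.1 °C)/0.05276 = -3433 W
From the inner boundary to the fibreglass batt/cork board interface, ΣR_partial = 0.02766 K/W.
T_interface = T_in − Q·ΣR_partial = -155 °C − (-3433)(0.02766) = -60.0 °C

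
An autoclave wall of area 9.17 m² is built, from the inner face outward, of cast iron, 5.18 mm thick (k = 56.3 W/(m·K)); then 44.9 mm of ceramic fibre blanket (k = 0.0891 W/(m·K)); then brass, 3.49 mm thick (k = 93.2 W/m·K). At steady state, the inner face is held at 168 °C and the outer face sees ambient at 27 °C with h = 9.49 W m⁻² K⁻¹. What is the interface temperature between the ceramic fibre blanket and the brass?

Series thermal resistances, inner to outer:
  R_cast iron = L/(kA) = 0.00518/(56.3·9.17) = 1.003×10^-5 K/W
  R_ceramic fibre blanket = L/(kA) = 0.0449/(0.0891·9.17) = 0.05495 K/W
  R_brass = L/(kA) = 0.00349/(93.2·9.17) = 4.084×10^-6 K/W
  R_conv,out = 1/(hA) = 1/(9.49·9.17) = 0.01149 K/W
ΣR = 1.003×10^-5 + 0.05495 + 4.084×10^-6 + 0.01149 = 0.06645 K/W
Q = ΔT/ΣR = (168 °C − 27 °C)/0.06645 = 2122 W
From the inner boundary to the ceramic fibre blanket/brass interface, ΣR_partial = 0.05496 K/W.
T_interface = T_in − Q·ΣR_partial = 168 °C − (2122)(0.05496) = 51.4 °C

T = 51.4 °C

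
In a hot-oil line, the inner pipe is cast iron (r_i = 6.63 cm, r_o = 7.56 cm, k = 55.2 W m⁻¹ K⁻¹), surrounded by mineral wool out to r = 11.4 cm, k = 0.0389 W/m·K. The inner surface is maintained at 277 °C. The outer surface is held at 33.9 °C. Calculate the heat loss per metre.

Treat each layer as a resistance in series:
  R'_cast iron = ln(0.0756/0.0663)/(2πk) = 0.1313/(2π·55.2) = 3.785×10^-4 m·K/W
  R'_mineral wool = ln(0.114/0.0756)/(2πk) = 0.4107/(2π·0.0389) = 1.681 m·K/W
ΣR = 3.785×10^-4 + 1.681 = 1.681 m·K/W
Q' = ΔT/ΣR = (277 °C − 33.9 °C)/1.681 = 145 W/m

Q' = 145 W/m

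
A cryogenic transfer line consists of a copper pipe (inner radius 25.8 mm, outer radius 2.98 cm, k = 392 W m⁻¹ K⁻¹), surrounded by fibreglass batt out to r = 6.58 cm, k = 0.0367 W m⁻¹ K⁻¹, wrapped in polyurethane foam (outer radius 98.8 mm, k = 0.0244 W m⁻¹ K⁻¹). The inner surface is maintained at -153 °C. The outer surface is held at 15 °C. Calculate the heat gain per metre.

Treat each layer as a resistance in series:
  R'_copper = ln(0.0298/0.0258)/(2πk) = 0.1441/(2π·392) = 5.852×10^-5 m·K/W
  R'_fibreglass batt = ln(0.0658/0.0298)/(2πk) = 0.7921/(2π·0.0367) = 3.435 m·K/W
  R'_polyurethane foam = ln(0.0988/0.0658)/(2πk) = 0.4065/(2π·0.0244) = 2.651 m·K/W
ΣR = 5.852×10^-5 + 3.435 + 2.651 = 6.086 m·K/W
Q' = ΔT/ΣR = (-153 °C − 15 °C)/6.086 = -27.6 W/m
(Negative Q' ⇒ heat flows inward; heat gain = 27.6 W/m.)

Q' = 27.6 W/m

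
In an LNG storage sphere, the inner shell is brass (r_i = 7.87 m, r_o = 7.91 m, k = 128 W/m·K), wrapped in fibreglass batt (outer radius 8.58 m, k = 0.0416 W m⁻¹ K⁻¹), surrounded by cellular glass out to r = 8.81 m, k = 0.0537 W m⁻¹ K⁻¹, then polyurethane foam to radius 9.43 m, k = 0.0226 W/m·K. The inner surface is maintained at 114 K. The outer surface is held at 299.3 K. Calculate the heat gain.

Q = 3730 W

Resistance network (inner→outer):
  R_brass = (1/7.87 − 1/7.91)/(4πk) = 6.426×10^-4/(4π·128) = 3.995×10^-7 K/W
  R_fibreglass batt = (1/7.91 − 1/8.58)/(4πk) = 0.009872/(4π·0.0416) = 0.01888 K/W
  R_cellular glass = (1/8.58 − 1/8.81)/(4πk) = 0.003043/(4π·0.0537) = 0.004509 K/W
  R_polyurethane foam = (1/8.81 − 1/9.43)/(4πk) = 0.007463/(4π·0.0226) = 0.02628 K/W
ΣR = 3.995×10^-7 + 0.01888 + 0.004509 + 0.02628 = 0.04967 K/W
Q = ΔT/ΣR = (114 K − 299.3 K)/0.04967 = -3730 W
(Negative Q ⇒ heat flows inward; heat gain = 3730 W.)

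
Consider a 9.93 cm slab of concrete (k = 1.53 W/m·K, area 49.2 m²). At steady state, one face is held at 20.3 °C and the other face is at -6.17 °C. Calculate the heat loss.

Q = kA·ΔT/L = 1.53 × 49.2 × |20.3 °C − -6.17 °C| / 0.0993 = 20100 W

Q = 20100 W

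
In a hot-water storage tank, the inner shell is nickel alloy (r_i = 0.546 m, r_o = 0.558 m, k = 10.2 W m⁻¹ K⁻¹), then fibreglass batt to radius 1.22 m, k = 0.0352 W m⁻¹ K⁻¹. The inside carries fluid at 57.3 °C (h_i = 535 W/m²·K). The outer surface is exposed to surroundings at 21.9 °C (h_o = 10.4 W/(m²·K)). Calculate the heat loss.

Q = 16.1 W

Series thermal resistances, inner to outer:
  R_conv,in = 1/(4πr²h) = 1/(4π·0.546²·535) = 4.989×10^-4 K/W
  R_nickel alloy = (1/0.546 − 1/0.558)/(4πk) = 0.03939/(4π·10.2) = 3.073×10^-4 K/W
  R_fibreglass batt = (1/0.558 − 1/1.22)/(4πk) = 0.9724/(4π·0.0352) = 2.198 K/W
  R_conv,out = 1/(4πr²h) = 1/(4π·1.22²·10.4) = 0.005141 K/W
ΣR = 4.989×10^-4 + 3.073×10^-4 + 2.198 + 0.005141 = 2.204 K/W
Q = ΔT/ΣR = (57.3 °C − 21.9 °C)/2.204 = 16.1 W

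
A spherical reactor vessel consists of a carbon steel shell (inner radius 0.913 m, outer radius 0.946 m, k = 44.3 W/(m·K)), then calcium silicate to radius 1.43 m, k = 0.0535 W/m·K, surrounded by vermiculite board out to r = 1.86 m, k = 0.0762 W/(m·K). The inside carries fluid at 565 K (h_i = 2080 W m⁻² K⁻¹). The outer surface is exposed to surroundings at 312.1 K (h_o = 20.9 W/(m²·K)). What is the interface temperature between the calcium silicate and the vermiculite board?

Resistance network (inner→outer):
  R_conv,in = 1/(4πr²h) = 1/(4π·0.913²·2080) = 4.590×10^-5 K/W
  R_carbon steel = (1/0.913 − 1/0.946)/(4πk) = 0.03821/(4π·44.3) = 6.863×10^-5 K/W
  R_calcium silicate = (1/0.946 − 1/1.43)/(4πk) = 0.3578/(4π·0.0535) = 0.5322 K/W
  R_vermiculite board = (1/1.43 − 1/1.86)/(4πk) = 0.1617/(4π·0.0762) = 0.1688 K/W
  R_conv,out = 1/(4πr²h) = 1/(4π·1.86²·20.9) = 0.001101 K/W
ΣR = 4.590×10^-5 + 6.863×10^-5 + 0.5322 + 0.1688 + 0.001101 = 0.7022 K/W
Q = ΔT/ΣR = (565 K − 312.1 K)/0.7022 = 360.2 W
From the inner boundary to the calcium silicate/vermiculite board interface, ΣR_partial = 0.5323 K/W.
T_interface = T_in − Q·ΣR_partial = 565 K − (360.2)(0.5323) = 373 K

T = 373 K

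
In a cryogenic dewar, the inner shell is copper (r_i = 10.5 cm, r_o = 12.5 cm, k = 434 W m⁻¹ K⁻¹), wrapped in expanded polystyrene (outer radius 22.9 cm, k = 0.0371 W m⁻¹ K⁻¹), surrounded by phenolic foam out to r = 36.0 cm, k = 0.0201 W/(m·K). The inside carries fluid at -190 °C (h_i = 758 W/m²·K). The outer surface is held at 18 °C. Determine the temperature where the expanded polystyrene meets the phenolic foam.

Treat each layer as a resistance in series:
  R_conv,in = 1/(4πr²h) = 1/(4π·0.105²·758) = 0.009522 K/W
  R_copper = (1/0.105 − 1/0.125)/(4πk) = 1.524/(4π·434) = 2.794×10^-4 K/W
  R_expanded polystyrene = (1/0.125 − 1/0.229)/(4πk) = 3.633/(4π·0.0371) = 7.793 K/W
  R_phenolic foam = (1/0.229 − 1/0.360)/(4πk) = 1.589/(4π·0.0201) = 6.291 K/W
ΣR = 0.009522 + 2.794×10^-4 + 7.793 + 6.291 = 14.09 K/W
Q = ΔT/ΣR = (-190 °C − 18 °C)/14.09 = -14.76 W
From the inner boundary to the expanded polystyrene/phenolic foam interface, ΣR_partial = 7.803 K/W.
T_interface = T_in − Q·ΣR_partial = -190 °C − (-14.76)(7.803) = -74.8 °C

T = -74.8 °C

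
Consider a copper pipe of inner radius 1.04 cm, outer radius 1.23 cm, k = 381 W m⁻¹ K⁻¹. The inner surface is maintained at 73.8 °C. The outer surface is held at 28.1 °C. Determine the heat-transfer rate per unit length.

Q' = 2πk·ΔT/ln(r₂/r₁) = 2π × 381 × 45.7 / ln(0.0123/0.0104) = 6.52×10^5 W/m

Q' = 6.52×10^5 W/m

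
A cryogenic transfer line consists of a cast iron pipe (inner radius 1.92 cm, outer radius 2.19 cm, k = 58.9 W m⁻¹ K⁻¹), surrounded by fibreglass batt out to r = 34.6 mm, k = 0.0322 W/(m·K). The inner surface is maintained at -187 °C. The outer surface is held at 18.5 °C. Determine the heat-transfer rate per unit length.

Q' = 90.9 W/m

Treat each layer as a resistance in series:
  R'_cast iron = ln(0.0219/0.0192)/(2πk) = 0.1316/(2π·58.9) = 3.555×10^-4 m·K/W
  R'_fibreglass batt = ln(0.0346/0.0219)/(2πk) = 0.4574/(2π·0.0322) = 2.261 m·K/W
ΣR = 3.555×10^-4 + 2.261 = 2.261 m·K/W
Q' = ΔT/ΣR = (-187 °C − 18.5 °C)/2.261 = -90.9 W/m
(Negative Q' ⇒ heat flows inward; heat gain = 90.9 W/m.)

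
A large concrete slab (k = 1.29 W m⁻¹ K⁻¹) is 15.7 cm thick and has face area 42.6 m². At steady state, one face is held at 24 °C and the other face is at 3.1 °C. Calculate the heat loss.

Q = kA·ΔT/L = 1.29 × 42.6 × |24 °C − 3.1 °C| / 0.157 = 7320 W

Q = 7.32 kW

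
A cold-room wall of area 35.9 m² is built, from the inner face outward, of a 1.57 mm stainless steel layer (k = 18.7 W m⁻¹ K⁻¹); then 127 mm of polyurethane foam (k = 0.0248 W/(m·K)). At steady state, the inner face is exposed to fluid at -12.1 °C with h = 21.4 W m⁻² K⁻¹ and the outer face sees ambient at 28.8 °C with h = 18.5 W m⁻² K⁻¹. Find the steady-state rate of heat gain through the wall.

Q = 281 W

Series thermal resistances, inner to outer:
  R_conv,in = 1/(hA) = 1/(21.4·35.9) = 0.001302 K/W
  R_stainless steel = L/(kA) = 0.00157/(18.7·35.9) = 2.339×10^-6 K/W
  R_polyurethane foam = L/(kA) = 0.127/(0.0248·35.9) = 0.1426 K/W
  R_conv,out = 1/(hA) = 1/(18.5·35.9) = 0.001506 K/W
ΣR = 0.001302 + 2.339×10^-6 + 0.1426 + 0.001506 = 0.1454 K/W
Q = ΔT/ΣR = (-12.1 °C − 28.8 °C)/0.1454 = -281 W
(Negative Q ⇒ heat flows inward; heat gain = 281 W.)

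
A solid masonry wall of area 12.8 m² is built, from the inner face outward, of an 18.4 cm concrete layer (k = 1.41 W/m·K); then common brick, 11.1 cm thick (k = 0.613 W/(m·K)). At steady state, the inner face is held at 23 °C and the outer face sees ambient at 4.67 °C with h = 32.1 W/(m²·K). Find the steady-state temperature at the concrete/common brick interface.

T = 16.0 °C

Treat each layer as a resistance in series:
  R_concrete = L/(kA) = 0.184/(1.41·12.8) = 0.01020 K/W
  R_common brick = L/(kA) = 0.111/(0.613·12.8) = 0.01415 K/W
  R_conv,out = 1/(hA) = 1/(32.1·12.8) = 0.002434 K/W
ΣR = 0.01020 + 0.01415 + 0.002434 = 0.02678 K/W
Q = ΔT/ΣR = (23 °C − 4.67 °C)/0.02678 = 684.5 W
From the inner boundary to the concrete/common brick interface, ΣR_partial = 0.01020 K/W.
T_interface = T_in − Q·ΣR_partial = 23 °C − (684.5)(0.01020) = 16.0 °C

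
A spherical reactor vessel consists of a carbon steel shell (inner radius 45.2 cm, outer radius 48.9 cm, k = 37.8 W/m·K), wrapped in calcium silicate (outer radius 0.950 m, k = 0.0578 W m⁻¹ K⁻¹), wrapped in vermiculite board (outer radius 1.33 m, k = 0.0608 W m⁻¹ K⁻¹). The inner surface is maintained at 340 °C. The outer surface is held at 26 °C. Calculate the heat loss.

Q = 178 W

Series thermal resistances, inner to outer:
  R_carbon steel = (1/0.452 − 1/0.489)/(4πk) = 0.1674/(4π·37.8) = 3.524×10^-4 K/W
  R_calcium silicate = (1/0.489 − 1/0.950)/(4πk) = 0.9924/(4π·0.0578) = 1.366 K/W
  R_vermiculite board = (1/0.950 − 1/1.33)/(4πk) = 0.3008/(4π·0.0608) = 0.3936 K/W
ΣR = 3.524×10^-4 + 1.366 + 0.3936 = 1.760 K/W
Q = ΔT/ΣR = (340 °C − 26 °C)/1.760 = 178 W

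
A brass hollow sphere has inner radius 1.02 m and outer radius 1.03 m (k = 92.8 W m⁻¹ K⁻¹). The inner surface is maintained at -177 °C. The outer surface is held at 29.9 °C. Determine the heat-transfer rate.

Q = 25300 kW

Q = 4πk·ΔT/(1/r₁ − 1/r₂) = 4π × 92.8 × 206.9 / (1/1.02 − 1/1.03) = 2.53×10^7 W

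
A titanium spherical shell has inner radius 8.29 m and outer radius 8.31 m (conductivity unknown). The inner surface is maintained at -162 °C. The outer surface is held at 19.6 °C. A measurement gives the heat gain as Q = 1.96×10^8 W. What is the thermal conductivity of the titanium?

ΣR = ΔT/Q = |-162 − 19.6|/1.96×10^8 = 9.265×10^-7 K/W
(1/r₁−1/r₂)/(4πk) = 9.265×10^-7 ⇒ k = 2.903×10^-4/(4π·9.265×10^-7) = 24.9 W/m·K

k = 24.9 W/m·K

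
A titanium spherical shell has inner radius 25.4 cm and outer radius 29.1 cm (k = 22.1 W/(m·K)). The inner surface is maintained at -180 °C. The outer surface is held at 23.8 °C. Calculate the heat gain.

Q = 1.13×10^5 W

Q = 4πk·ΔT/(1/r₁ − 1/r₂) = 4π × 22.1 × 203.8 / (1/0.254 − 1/0.291) = 1.13×10^5 W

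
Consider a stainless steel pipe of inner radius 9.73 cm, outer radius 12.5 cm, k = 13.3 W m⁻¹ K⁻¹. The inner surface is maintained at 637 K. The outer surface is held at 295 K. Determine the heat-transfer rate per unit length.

Q' = 1.14×10^5 W/m

Q' = 2πk·ΔT/ln(r₂/r₁) = 2π × 13.3 × 342 / ln(0.125/0.0973) = 1.14×10^5 W/m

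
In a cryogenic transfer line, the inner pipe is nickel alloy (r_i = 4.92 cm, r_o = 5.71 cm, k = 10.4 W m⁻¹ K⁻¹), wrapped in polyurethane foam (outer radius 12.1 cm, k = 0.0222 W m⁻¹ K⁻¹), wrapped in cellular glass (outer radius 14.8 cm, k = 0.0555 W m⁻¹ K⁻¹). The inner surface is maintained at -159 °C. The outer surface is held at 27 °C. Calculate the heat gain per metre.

Series thermal resistances, inner to outer:
  R'_nickel alloy = ln(0.0571/0.0492)/(2πk) = 0.1489/(2π·10.4) = 0.002279 m·K/W
  R'_polyurethane foam = ln(0.121/0.0571)/(2πk) = 0.7510/(2π·0.0222) = 5.384 m·K/W
  R'_cellular glass = ln(0.148/0.121)/(2πk) = 0.2014/(2π·0.0555) = 0.5776 m·K/W
ΣR = 0.002279 + 5.384 + 0.5776 = 5.964 m·K/W
Q' = ΔT/ΣR = (-159 °C − 27 °C)/5.964 = -31.2 W/m
(Negative Q' ⇒ heat flows inward; heat gain = 31.2 W/m.)

Q' = 31.2 W/m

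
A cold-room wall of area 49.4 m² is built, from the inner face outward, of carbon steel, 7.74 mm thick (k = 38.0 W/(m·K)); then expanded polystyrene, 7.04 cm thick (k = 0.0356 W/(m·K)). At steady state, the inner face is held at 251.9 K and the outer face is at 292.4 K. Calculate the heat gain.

Q = 1010 W

Series thermal resistances, inner to outer:
  R_carbon steel = L/(kA) = 0.00774/(38.0·49.4) = 4.123×10^-6 K/W
  R_expanded polystyrene = L/(kA) = 0.0704/(0.0356·49.4) = 0.04003 K/W
ΣR = 4.123×10^-6 + 0.04003 = 0.04003 K/W
Q = ΔT/ΣR = (251.9 K − 292.4 K)/0.04003 = -1010 W
(Negative Q ⇒ heat flows inward; heat gain = 1010 W.)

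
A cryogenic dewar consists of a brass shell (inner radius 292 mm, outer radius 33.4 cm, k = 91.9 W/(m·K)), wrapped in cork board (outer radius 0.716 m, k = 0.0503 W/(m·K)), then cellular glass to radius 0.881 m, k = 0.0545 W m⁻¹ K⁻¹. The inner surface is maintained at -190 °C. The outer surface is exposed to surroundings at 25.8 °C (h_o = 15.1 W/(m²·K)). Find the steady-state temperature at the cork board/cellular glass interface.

Resistance network (inner→outer):
  R_brass = (1/0.292 − 1/0.334)/(4πk) = 0.4306/(4π·91.9) = 3.729×10^-4 K/W
  R_cork board = (1/0.334 − 1/0.716)/(4πk) = 1.597/(4π·0.0503) = 2.527 K/W
  R_cellular glass = (1/0.716 − 1/0.881)/(4πk) = 0.2616/(4π·0.0545) = 0.3819 K/W
  R_conv,out = 1/(4πr²h) = 1/(4π·0.881²·15.1) = 0.006790 K/W
ΣR = 3.729×10^-4 + 2.527 + 0.3819 + 0.006790 = 2.916 K/W
Q = ΔT/ΣR = (-190 °C − 25.8 °C)/2.916 = -74.01 W
From the inner boundary to the cork board/cellular glass interface, ΣR_partial = 2.527 K/W.
T_interface = T_in − Q·ΣR_partial = -190 °C − (-74.01)(2.527) = -3.0 °C

T = -3.0 °C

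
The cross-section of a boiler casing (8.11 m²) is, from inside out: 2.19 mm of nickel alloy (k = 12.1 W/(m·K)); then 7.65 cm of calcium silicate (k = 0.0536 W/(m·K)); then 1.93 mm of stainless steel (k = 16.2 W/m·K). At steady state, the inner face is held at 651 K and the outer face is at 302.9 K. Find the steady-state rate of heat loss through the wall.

Resistance network (inner→outer):
  R_nickel alloy = L/(kA) = 0.00219/(12.1·8.11) = 2.232×10^-5 K/W
  R_calcium silicate = L/(kA) = 0.0765/(0.0536·8.11) = 0.1760 K/W
  R_stainless steel = L/(kA) = 0.00193/(16.2·8.11) = 1.469×10^-5 K/W
ΣR = 2.232×10^-5 + 0.1760 + 1.469×10^-5 = 0.1760 K/W
Q = ΔT/ΣR = (651 K − 302.9 K)/0.1760 = 1980 W

Q = 1980 W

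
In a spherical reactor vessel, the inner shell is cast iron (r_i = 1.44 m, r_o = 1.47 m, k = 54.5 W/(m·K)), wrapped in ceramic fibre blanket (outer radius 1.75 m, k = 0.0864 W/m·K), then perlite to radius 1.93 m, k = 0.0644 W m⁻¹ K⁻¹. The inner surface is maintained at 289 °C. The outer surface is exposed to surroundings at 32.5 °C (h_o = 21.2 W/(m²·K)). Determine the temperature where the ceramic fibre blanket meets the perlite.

Treat each layer as a resistance in series:
  R_cast iron = (1/1.44 − 1/1.47)/(4πk) = 0.01417/(4π·54.5) = 2.069×10^-5 K/W
  R_ceramic fibre blanket = (1/1.47 − 1/1.75)/(4πk) = 0.1088/(4π·0.0864) = 0.1002 K/W
  R_perlite = (1/1.75 − 1/1.93)/(4πk) = 0.05329/(4π·0.0644) = 0.06585 K/W
  R_conv,out = 1/(4πr²h) = 1/(4π·1.93²·21.2) = 0.001008 K/W
ΣR = 2.069×10^-5 + 0.1002 + 0.06585 + 0.001008 = 0.1671 K/W
Q = ΔT/ΣR = (289 °C − 32.5 °C)/0.1671 = 1535 W
From the inner boundary to the ceramic fibre blanket/perlite interface, ΣR_partial = 0.1002 K/W.
T_interface = T_in − Q·ΣR_partial = 289 °C − (1535)(0.1002) = 135 °C

T = 135 °C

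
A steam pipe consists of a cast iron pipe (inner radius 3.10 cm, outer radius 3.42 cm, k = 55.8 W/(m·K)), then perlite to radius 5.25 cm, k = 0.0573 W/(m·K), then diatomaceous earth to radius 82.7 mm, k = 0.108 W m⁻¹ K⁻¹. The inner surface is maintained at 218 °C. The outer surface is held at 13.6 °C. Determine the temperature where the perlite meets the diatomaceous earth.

Resistance network (inner→outer):
  R'_cast iron = ln(0.0342/0.0310)/(2πk) = 0.09824/(2π·55.8) = 2.802×10^-4 m·K/W
  R'_perlite = ln(0.0525/0.0342)/(2πk) = 0.4286/(2π·0.0573) = 1.190 m·K/W
  R'_diatomaceous earth = ln(0.0827/0.0525)/(2πk) = 0.4544/(2π·0.108) = 0.6696 m·K/W
ΣR = 2.802×10^-4 + 1.190 + 0.6696 = 1.860 m·K/W
Q' = ΔT/ΣR = (218 °C − 13.6 °C)/1.860 = 109.9 W/m
From the inner boundary to the perlite/diatomaceous earth interface, ΣR_partial = 1.190 m·K/W.
T_interface = T_in − Q'·ΣR_partial = 218 °C − (109.9)(1.190) = 87.2 °C

T = 87.2 °C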